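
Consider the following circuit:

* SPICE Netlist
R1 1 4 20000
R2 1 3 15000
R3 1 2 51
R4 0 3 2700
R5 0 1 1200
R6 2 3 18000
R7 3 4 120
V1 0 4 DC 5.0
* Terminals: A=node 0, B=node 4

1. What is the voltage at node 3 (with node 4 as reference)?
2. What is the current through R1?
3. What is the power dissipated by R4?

Nodal analysis, taking node 4 as the 0 V reference.
Source V1 fixes V_0 = 5 V.
KCL at each unknown node (sum of currents leaving = 0; resistances in Ω):
  Node 1: (V_1 - 0)/20000 + (V_1 - V_3)/15000 + (V_1 - V_2)/51 + (V_1 - 5)/1200 = 0
  Node 2: (V_2 - V_1)/51 + (V_2 - V_3)/18000 = 0
  Node 3: (V_3 - V_1)/15000 + (V_3 - 5)/2700 + (V_3 - V_2)/18000 + (V_3 - 0)/120 = 0
Collecting terms (coefficients in siemens):
  0.02056·V_1 - 0.01961·V_2 - 0.00006667·V_3 = 0.004167
  0.01966·V_2 - 0.01961·V_1 - 0.00005556·V_3 = 0
  0.008826·V_3 - 0.00006667·V_1 - 0.00005556·V_2 = 0.001852
Solving these 3 simultaneous equations (Gaussian elimination) gives:
  V_1 = 4.177 V, V_2 = 4.166 V, V_3 = 0.2676 V
Part 1:
  Read off the nodal solution: V_3 = 0.2676 V
Part 2:
  I_R1 = (V_1 - V_4)/R1 = (4.177 - 0)/20000 = 0.0002088 A
  Magnitude: I_R1 = 0.0002088 A
Part 3:
  I_R4 = (V_0 - V_3)/R4 = (5 - 0.2676)/2700 = 0.001753 A
  P_R4 = I_R4² × R4 = (0.001753)² × 2700 = 0.008295 W

Final answers:
1. V_3 = 0.2676 V
2. I_R1 = 0.0002088 A
3. P_R4 = 0.008295 W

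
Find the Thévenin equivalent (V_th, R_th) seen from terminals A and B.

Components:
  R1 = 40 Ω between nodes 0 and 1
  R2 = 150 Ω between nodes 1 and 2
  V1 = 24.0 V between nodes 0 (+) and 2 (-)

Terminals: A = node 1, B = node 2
Step 1 — V_th is the open-circuit voltage V_A - V_B (nothing connected across the terminals).
Nodal analysis, taking node 2 as the 0 V reference.
Source V1 fixes V_0 = 24 V.
KCL at each unknown node (sum of currents leaving = 0; resistances in Ω):
  Node 1: (V_1 - 24)/40 + (V_1 - 0)/150 = 0
Collecting terms: 0.03167 × V_1 = 0.6  =>  V_1 = 18.95 V
V_th = V_1 - V_2 = 18.95 - 0 = 18.95 V
Step 2 — R_th: zero the source — replace V1 by a short circuit (node 2 merges into node 0) — and find the resistance seen between A (node 1) and B (node 0).
Reduce the network between node 1 (A) and node 0 (B) by series/parallel combination:
  Rp1 = R1 ‖ R2 (parallel, both between nodes 0 and 1) = 1/(1/40 + 1/150) = 31.58 Ω
R_th = 31.58 Ω

Final answer: V_th = 18.95 V, R_th = 31.58 Ω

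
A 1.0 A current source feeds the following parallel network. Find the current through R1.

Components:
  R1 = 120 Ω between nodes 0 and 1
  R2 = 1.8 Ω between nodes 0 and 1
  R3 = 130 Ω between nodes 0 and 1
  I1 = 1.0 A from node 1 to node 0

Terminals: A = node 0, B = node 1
All resistors sit directly between nodes 0 and 1, so they are in parallel and share one voltage V; the full source current 1 A splits among them.
1/R_par = 1/120 + 1/1.8 + 1/130 = 0.5716 S  =>  R_par = 1.75 Ω
V = I × R_par = 1 × 1.75 = 1.75 V
I_R1 = V/R1 = 1.75/120 = 0.01458 A

Final answer: 0.01458 A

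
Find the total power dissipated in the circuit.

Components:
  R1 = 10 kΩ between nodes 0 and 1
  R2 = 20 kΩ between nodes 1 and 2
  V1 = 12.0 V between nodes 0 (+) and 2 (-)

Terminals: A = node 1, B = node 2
Nodal analysis, taking node 2 as the 0 V reference.
Source V1 fixes V_0 = 12 V.
KCL at each unknown node (sum of currents leaving = 0; resistances in Ω):
  Node 1: (V_1 - 12)/10000 + (V_1 - 0)/20000 = 0
Collecting terms: 0.00015 × V_1 = 0.0012  =>  V_1 = 8 V
Power in each resistor, P = (ΔV)²/R:
  P_R1 = (12 - 8)²/10000 = 0.0016 W
  P_R2 = (8 - 0)²/20000 = 0.0032 W
P_total = P_R1 + P_R2 = 0.0048 W

Final answer: 0.0048 W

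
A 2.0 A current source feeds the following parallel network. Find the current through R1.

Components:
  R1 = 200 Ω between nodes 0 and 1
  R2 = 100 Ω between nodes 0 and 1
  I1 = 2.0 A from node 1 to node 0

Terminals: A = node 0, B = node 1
All resistors sit directly between nodes 0 and 1, so they are in parallel and share one voltage V; the full source current 2 A splits among them.
1/R_par = 1/200 + 1/100 = 0.015 S  =>  R_par = 66.67 Ω
V = I × R_par = 2 × 66.67 = 133.3 V
I_R1 = V/R1 = 133.3/200 = 0.6667 A

Final answer: 0.6667 A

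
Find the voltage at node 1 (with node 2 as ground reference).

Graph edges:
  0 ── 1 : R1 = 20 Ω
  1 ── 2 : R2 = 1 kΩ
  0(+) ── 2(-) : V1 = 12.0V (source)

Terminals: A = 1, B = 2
Nodal analysis, taking node 2 as the 0 V reference.
Source V1 fixes V_0 = 12 V.
KCL at each unknown node (sum of currents leaving = 0; resistances in Ω):
  Node 1: (V_1 - 12)/20 + (V_1 - 0)/1000 = 0
Collecting terms: 0.051 × V_1 = 0.6  =>  V_1 = 11.76 V
The requested potential is V_1 = 11.76 V.

Final answer: V_1 = 11.76 V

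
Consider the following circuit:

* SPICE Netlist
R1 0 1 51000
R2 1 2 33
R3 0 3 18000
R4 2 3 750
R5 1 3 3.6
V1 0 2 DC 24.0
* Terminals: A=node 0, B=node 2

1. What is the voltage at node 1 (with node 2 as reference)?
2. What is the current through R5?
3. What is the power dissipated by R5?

Nodal analysis, taking node 2 as the 0 V reference.
Source V1 fixes V_0 = 24 V.
KCL at each unknown node (sum of currents leaving = 0; resistances in Ω):
  Node 1: (V_1 - 24)/51000 + (V_1 - 0)/33 + (V_1 - V_3)/3.6 = 0
  Node 3: (V_3 - 24)/18000 + (V_3 - 0)/750 + (V_3 - V_1)/3.6 = 0
Collecting terms (coefficients in siemens):
  0.3081·V_1 - 0.2778·V_3 = 0.0004706
  0.2792·V_3 - 0.2778·V_1 = 0.001333
Determinant D = (0.3081)(0.2792) - (-0.2778)(-0.2778) = 0.008851
V_1 = [(0.0004706)(0.2792) - (-0.2778)(0.001333)]/D = 0.05669 V
V_3 = [(0.3081)(0.001333) - (0.0004706)(-0.2778)]/D = 0.06118 V
Part 1:
  Read off the nodal solution: V_1 = 0.05669 V
Part 2:
  I_R5 = (V_1 - V_3)/R5 = (0.05669 - 0.06118)/3.6 = -0.001248 A
  Magnitude: I_R5 = 0.001248 A
Part 3:
  I_R5 = (V_1 - V_3)/R5 = (0.05669 - 0.06118)/3.6 = -0.001248 A
  P_R5 = I_R5² × R5 = (-0.001248)² × 3.6 = 0.00000561 W

Final answers:
1. V_1 = 0.05669 V
2. I_R5 = 0.001248 A
3. P_R5 = 5.61e-06 W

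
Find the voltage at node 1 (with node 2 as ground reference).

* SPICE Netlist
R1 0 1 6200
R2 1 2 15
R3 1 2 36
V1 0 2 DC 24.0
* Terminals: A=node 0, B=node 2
Nodal analysis, taking node 2 as the 0 V reference.
Source V1 fixes V_0 = 24 V.
KCL at each unknown node (sum of currents leaving = 0; resistances in Ω):
  Node 1: (V_1 - 24)/6200 + (V_1 - 0)/15 + (V_1 - 0)/36 = 0
Collecting terms: 0.09461 × V_1 = 0.003871  =>  V_1 = 0.04092 V
The requested potential is V_1 = 0.04092 V.

Final answer: V_1 = 0.04092 V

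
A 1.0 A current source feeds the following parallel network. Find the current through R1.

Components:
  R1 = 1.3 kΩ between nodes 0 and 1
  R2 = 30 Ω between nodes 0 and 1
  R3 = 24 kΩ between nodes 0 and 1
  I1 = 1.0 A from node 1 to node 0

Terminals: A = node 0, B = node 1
All resistors sit directly between nodes 0 and 1, so they are in parallel and share one voltage V; the full source current 1 A splits among them.
1/R_par = 1/1300 + 1/30 + 1/24000 = 0.03414 S  =>  R_par = 29.29 Ω
V = I × R_par = 1 × 29.29 = 29.29 V
I_R1 = V/R1 = 29.29/1300 = 0.02253 A

Final answer: 0.02253 A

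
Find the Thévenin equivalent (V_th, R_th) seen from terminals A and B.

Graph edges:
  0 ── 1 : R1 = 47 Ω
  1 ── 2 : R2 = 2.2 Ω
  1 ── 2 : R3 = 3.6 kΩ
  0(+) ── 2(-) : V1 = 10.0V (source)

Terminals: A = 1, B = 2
Step 1 — V_th is the open-circuit voltage V_A - V_B (nothing connected across the terminals).
Nodal analysis, taking node 2 as the 0 V reference.
Source V1 fixes V_0 = 10 V.
KCL at each unknown node (sum of currents leaving = 0; resistances in Ω):
  Node 1: (V_1 - 10)/47 + (V_1 - 0)/2.2 + (V_1 - 0)/3600 = 0
Collecting terms: 0.4761 × V_1 = 0.2128  =>  V_1 = 0.4469 V
V_th = V_1 - V_2 = 0.4469 - 0 = 0.4469 V
Step 2 — R_th: zero the source — replace V1 by a short circuit (node 2 merges into node 0) — and find the resistance seen between A (node 1) and B (node 0).
Reduce the network between node 1 (A) and node 0 (B) by series/parallel combination:
  Rp1 = R1 ‖ R2 ‖ R3 (parallel, all between nodes 0 and 1) = 1/(1/47 + 1/2.2 + 1/3600) = 2.1 Ω
R_th = 2.1 Ω

Final answer: V_th = 0.4469 V, R_th = 2.1 Ω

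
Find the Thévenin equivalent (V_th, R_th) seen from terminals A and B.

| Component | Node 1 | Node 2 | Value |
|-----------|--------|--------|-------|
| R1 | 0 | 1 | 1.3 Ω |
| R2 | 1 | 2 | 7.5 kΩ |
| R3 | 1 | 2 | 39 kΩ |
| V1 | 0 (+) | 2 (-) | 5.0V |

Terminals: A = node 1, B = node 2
Step 1 — V_th is the open-circuit voltage V_A - V_B (nothing connected across the terminals).
Nodal analysis, taking node 2 as the 0 V reference.
Source V1 fixes V_0 = 5 V.
KCL at each unknown node (sum of currents leaving = 0; resistances in Ω):
  Node 1: (V_1 - 5)/1.3 + (V_1 - 0)/7500 + (V_1 - 0)/39000 = 0
Collecting terms: 0.7694 × V_1 = 3.846  =>  V_1 = 4.999 V
V_th = V_1 - V_2 = 4.999 - 0 = 4.999 V
Step 2 — R_th: zero the source — replace V1 by a short circuit (node 2 merges into node 0) — and find the resistance seen between A (node 1) and B (node 0).
Reduce the network between node 1 (A) and node 0 (B) by series/parallel combination:
  Rp1 = R1 ‖ R2 ‖ R3 (parallel, all between nodes 0 and 1) = 1/(1/1.3 + 1/7500 + 1/39000) = 1.3 Ω
R_th = 1.3 Ω

Final answer: V_th = 4.999 V, R_th = 1.3 Ω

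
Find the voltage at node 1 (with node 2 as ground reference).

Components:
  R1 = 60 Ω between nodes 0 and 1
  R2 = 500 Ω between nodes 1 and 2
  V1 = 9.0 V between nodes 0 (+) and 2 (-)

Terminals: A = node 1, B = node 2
Nodal analysis, taking node 2 as the 0 V reference.
Source V1 fixes V_0 = 9 V.
KCL at each unknown node (sum of currents leaving = 0; resistances in Ω):
  Node 1: (V_1 - 9)/60 + (V_1 - 0)/500 = 0
Collecting terms: 0.01867 × V_1 = 0.15  =>  V_1 = 8.036 V
The requested potential is V_1 = 8.036 V.

Final answer: V_1 = 8.036 V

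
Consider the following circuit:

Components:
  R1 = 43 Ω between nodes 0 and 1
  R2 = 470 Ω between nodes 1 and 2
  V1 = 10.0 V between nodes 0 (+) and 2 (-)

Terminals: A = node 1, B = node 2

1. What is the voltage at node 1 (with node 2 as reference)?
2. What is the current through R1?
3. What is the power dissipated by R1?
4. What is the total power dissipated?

Nodal analysis, taking node 2 as the 0 V reference.
Source V1 fixes V_0 = 10 V.
KCL at each unknown node (sum of currents leaving = 0; resistances in Ω):
  Node 1: (V_1 - 10)/43 + (V_1 - 0)/470 = 0
Collecting terms: 0.02538 × V_1 = 0.2326  =>  V_1 = 9.162 V
Part 1:
  Read off the nodal solution: V_1 = 9.162 V
Part 2:
  I_R1 = (V_0 - V_1)/R1 = (10 - 9.162)/43 = 0.01949 A
  Magnitude: I_R1 = 0.01949 A
Part 3:
  I_R1 = (V_0 - V_1)/R1 = (10 - 9.162)/43 = 0.01949 A
  P_R1 = I_R1² × R1 = (0.01949)² × 43 = 0.01634 W
Part 4:
  Power in each resistor, P = (ΔV)²/R:
    P_R1 = (10 - 9.162)²/43 = 0.01634 W
    P_R2 = (9.162 - 0)²/470 = 0.1786 W
  P_total = P_R1 + P_R2 = 0.1949 W

Final answers:
1. V_1 = 9.162 V
2. I_R1 = 0.01949 A
3. P_R1 = 0.01634 W
4. P_total = 0.1949 W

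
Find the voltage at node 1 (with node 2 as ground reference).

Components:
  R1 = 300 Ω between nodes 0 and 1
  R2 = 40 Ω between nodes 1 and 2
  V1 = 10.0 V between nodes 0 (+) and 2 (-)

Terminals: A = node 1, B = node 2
Nodal analysis, taking node 2 as the 0 V reference.
Source V1 fixes V_0 = 10 V.
KCL at each unknown node (sum of currents leaving = 0; resistances in Ω):
  Node 1: (V_1 - 10)/300 + (V_1 - 0)/40 = 0
Collecting terms: 0.02833 × V_1 = 0.03333  =>  V_1 = 1.176 V
The requested potential is V_1 = 1.176 V.

Final answer: V_1 = 1.176 V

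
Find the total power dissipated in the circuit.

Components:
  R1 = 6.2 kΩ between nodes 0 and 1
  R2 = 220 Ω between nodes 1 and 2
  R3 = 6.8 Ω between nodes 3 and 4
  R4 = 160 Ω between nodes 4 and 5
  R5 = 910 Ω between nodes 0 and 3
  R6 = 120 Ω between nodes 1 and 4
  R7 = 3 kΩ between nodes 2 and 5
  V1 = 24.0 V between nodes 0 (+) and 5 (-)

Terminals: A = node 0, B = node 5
Nodal analysis, taking node 5 as the 0 V reference.
Source V1 fixes V_0 = 24 V.
KCL at each unknown node (sum of currents leaving = 0; resistances in Ω):
  Node 1: (V_1 - 24)/6200 + (V_1 - V_2)/220 + (V_1 - V_4)/120 = 0
  Node 2: (V_2 - V_1)/220 + (V_2 - 0)/3000 = 0
  Node 3: (V_3 - V_4)/6.8 + (V_3 - 24)/910 = 0
  Node 4: (V_4 - V_3)/6.8 + (V_4 - 0)/160 + (V_4 - V_1)/120 = 0
Collecting terms (coefficients in siemens):
  0.01304·V_1 - 0.004545·V_2 - 0.008333·V_4 = 0.003871
  0.004879·V_2 - 0.004545·V_1 = 0
  0.1482·V_3 - 0.1471·V_4 = 0.02637
  0.1616·V_4 - 0.008333·V_1 - 0.1471·V_3 = 0
Solving these 4 simultaneous equations (Gaussian elimination) gives:
  V_1 = 4.066 V, V_2 = 3.789 V, V_3 = 3.982 V, V_4 = 3.832 V
Power in each resistor, P = (ΔV)²/R:
  P_R1 = (24 - 4.066)²/6200 = 0.06409 W
  P_R2 = (4.066 - 3.789)²/220 = 0.0003508 W
  P_R3 = (3.982 - 3.832)²/6.8 = 0.003291 W
  P_R4 = (3.832 - 0)²/160 = 0.09178 W
  P_R5 = (24 - 3.982)²/910 = 0.4404 W
  P_R6 = (4.066 - 3.832)²/120 = 0.0004574 W
  P_R7 = (3.789 - 0)²/3000 = 0.004784 W
P_total = P_R1 + P_R2 + P_R3 + P_R4 + P_R5 + P_R6 + P_R7 = 0.6051 W

Final answer: 0.6051 W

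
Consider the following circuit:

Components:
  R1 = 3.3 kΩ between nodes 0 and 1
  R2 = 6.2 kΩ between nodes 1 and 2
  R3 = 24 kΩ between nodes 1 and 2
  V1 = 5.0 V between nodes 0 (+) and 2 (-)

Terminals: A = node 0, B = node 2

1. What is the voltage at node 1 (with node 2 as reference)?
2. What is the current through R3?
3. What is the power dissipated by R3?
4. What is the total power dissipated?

Nodal analysis, taking node 2 as the 0 V reference.
Source V1 fixes V_0 = 5 V.
KCL at each unknown node (sum of currents leaving = 0; resistances in Ω):
  Node 1: (V_1 - 5)/3300 + (V_1 - 0)/6200 + (V_1 - 0)/24000 = 0
Collecting terms: 0.000506 × V_1 = 0.001515  =>  V_1 = 2.994 V
Part 1:
  Read off the nodal solution: V_1 = 2.994 V
Part 2:
  I_R3 = (V_1 - V_2)/R3 = (2.994 - 0)/24000 = 0.0001248 A
  Magnitude: I_R3 = 0.0001248 A
Part 3:
  I_R3 = (V_1 - V_2)/R3 = (2.994 - 0)/24000 = 0.0001248 A
  P_R3 = I_R3² × R3 = (0.0001248)² × 24000 = 0.0003736 W
Part 4:
  Power in each resistor, P = (ΔV)²/R:
    P_R1 = (5 - 2.994)²/3300 = 0.001219 W
    P_R2 = (2.994 - 0)²/6200 = 0.001446 W
    P_R3 = (2.994 - 0)²/24000 = 0.0003736 W
  P_total = P_R1 + P_R2 + P_R3 = 0.003039 W

Final answers:
1. V_1 = 2.994 V
2. I_R3 = 0.0001248 A
3. P_R3 = 0.0003736 W
4. P_total = 0.003039 W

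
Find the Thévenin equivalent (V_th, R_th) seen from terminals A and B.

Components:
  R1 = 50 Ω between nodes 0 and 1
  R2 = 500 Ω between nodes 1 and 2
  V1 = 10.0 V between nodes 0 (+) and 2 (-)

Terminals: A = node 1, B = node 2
Step 1 — V_th is the open-circuit voltage V_A - V_B (nothing connected across the terminals).
Nodal analysis, taking node 2 as the 0 V reference.
Source V1 fixes V_0 = 10 V.
KCL at each unknown node (sum of currents leaving = 0; resistances in Ω):
  Node 1: (V_1 - 10)/50 + (V_1 - 0)/500 = 0
Collecting terms: 0.022 × V_1 = 0.2  =>  V_1 = 9.091 V
V_th = V_1 - V_2 = 9.091 - 0 = 9.091 V
Step 2 — R_th: zero the source — replace V1 by a short circuit (node 2 merges into node 0) — and find the resistance seen between A (node 1) and B (node 0).
Reduce the network between node 1 (A) and node 0 (B) by series/parallel combination:
  Rp1 = R1 ‖ R2 (parallel, both between nodes 0 and 1) = 1/(1/50 + 1/500) = 45.45 Ω
R_th = 45.45 Ω

Final answer: V_th = 9.091 V, R_th = 45.45 Ω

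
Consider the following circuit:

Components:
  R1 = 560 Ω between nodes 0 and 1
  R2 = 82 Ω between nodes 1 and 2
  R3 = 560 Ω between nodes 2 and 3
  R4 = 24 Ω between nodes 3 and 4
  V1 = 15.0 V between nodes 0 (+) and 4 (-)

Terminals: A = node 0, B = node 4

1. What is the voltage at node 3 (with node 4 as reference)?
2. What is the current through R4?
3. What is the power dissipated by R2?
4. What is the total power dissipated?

Nodal analysis, taking node 4 as the 0 V reference.
Source V1 fixes V_0 = 15 V.
KCL at each unknown node (sum of currents leaving = 0; resistances in Ω):
  Node 1: (V_1 - 15)/560 + (V_1 - V_2)/82 = 0
  Node 2: (V_2 - V_1)/82 + (V_2 - V_3)/560 = 0
  Node 3: (V_3 - V_2)/560 + (V_3 - 0)/24 = 0
Collecting terms (coefficients in siemens):
  0.01398·V_1 - 0.0122·V_2 = 0.02679
  0.01398·V_2 - 0.0122·V_1 - 0.001786·V_3 = 0
  0.04345·V_3 - 0.001786·V_2 = 0
Solving these 3 simultaneous equations (Gaussian elimination) gives:
  V_1 = 8.148 V, V_2 = 7.145 V, V_3 = 0.2936 V
Part 1:
  Read off the nodal solution: V_3 = 0.2936 V
Part 2:
  I_R4 = (V_3 - V_4)/R4 = (0.2936 - 0)/24 = 0.01223 A
  Magnitude: I_R4 = 0.01223 A
Part 3:
  I_R2 = (V_1 - V_2)/R2 = (8.148 - 7.145)/82 = 0.01223 A
  P_R2 = I_R2² × R2 = (0.01223)² × 82 = 0.01227 W
Part 4:
  Power in each resistor, P = (ΔV)²/R:
    P_R1 = (15 - 8.148)²/560 = 0.08383 W
    P_R2 = (8.148 - 7.145)²/82 = 0.01227 W
    P_R3 = (7.145 - 0.2936)²/560 = 0.08383 W
    P_R4 = (0.2936 - 0)²/24 = 0.003593 W
  P_total = P_R1 + P_R2 + P_R3 + P_R4 = 0.1835 W

Final answers:
1. V_3 = 0.2936 V
2. I_R4 = 0.01223 A
3. P_R2 = 0.01227 W
4. P_total = 0.1835 W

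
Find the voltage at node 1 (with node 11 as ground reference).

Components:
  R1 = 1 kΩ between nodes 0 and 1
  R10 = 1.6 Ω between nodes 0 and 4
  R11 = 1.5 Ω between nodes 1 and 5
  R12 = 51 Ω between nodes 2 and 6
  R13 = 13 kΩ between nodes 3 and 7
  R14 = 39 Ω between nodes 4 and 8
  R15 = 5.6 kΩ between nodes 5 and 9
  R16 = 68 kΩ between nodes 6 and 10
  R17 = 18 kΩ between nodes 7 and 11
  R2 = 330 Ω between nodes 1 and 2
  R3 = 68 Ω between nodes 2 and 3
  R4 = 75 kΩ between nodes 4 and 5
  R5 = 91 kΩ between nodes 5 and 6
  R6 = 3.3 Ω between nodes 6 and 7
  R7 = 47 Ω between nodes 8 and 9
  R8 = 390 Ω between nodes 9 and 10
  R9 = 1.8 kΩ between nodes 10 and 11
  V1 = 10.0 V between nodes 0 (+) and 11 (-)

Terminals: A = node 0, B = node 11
Nodal analysis, taking node 11 as the 0 V reference.
Source V1 fixes V_0 = 10 V.
KCL at each unknown node (sum of currents leaving = 0; resistances in Ω):
  Node 1: (V_1 - 10)/1000 + (V_1 - V_2)/330 + (V_1 - V_5)/1.5 = 0
  Node 2: (V_2 - V_1)/330 + (V_2 - V_3)/68 + (V_2 - V_6)/51 = 0
  Node 3: (V_3 - V_2)/68 + (V_3 - V_7)/13000 = 0
  Node 4: (V_4 - V_5)/75000 + (V_4 - 10)/1.6 + (V_4 - V_8)/39 = 0
  Node 5: (V_5 - V_4)/75000 + (V_5 - V_6)/91000 + (V_5 - V_1)/1.5 + (V_5 - V_9)/5600 = 0
  Node 6: (V_6 - V_5)/91000 + (V_6 - V_7)/3.3 + (V_6 - V_2)/51 + (V_6 - V_10)/68000 = 0
  Node 7: (V_7 - V_6)/3.3 + (V_7 - V_3)/13000 + (V_7 - 0)/18000 = 0
  Node 8: (V_8 - V_9)/47 + (V_8 - V_4)/39 = 0
  Node 9: (V_9 - V_8)/47 + (V_9 - V_10)/390 + (V_9 - V_5)/5600 = 0
  Node 10: (V_10 - V_9)/390 + (V_10 - 0)/1800 + (V_10 - V_6)/68000 = 0
Collecting terms (coefficients in siemens):
  0.6707·V_1 - 0.00303·V_2 - 0.6667·V_5 = 0.01
  0.03734·V_2 - 0.00303·V_1 - 0.01471·V_3 - 0.01961·V_6 = 0
  0.01478·V_3 - 0.01471·V_2 - 0.00007692·V_7 = 0
  0.6507·V_4 - 0.00001333·V_5 - 0.02564·V_8 = 6.25
  0.6669·V_5 - 0.6667·V_1 - 0.00001333·V_4 - 0.00001099·V_6 - 0.0001786·V_9 = 0
  0.3227·V_6 - 0.01961·V_2 - 0.00001099·V_5 - 0.303·V_7 - 0.00001471·V_10 = 0
  0.3032·V_7 - 0.00007692·V_3 - 0.303·V_6 = 0
  0.04692·V_8 - 0.02564·V_4 - 0.02128·V_9 = 0
  0.02402·V_9 - 0.0001786·V_5 - 0.02128·V_8 - 0.002564·V_10 = 0
  0.003134·V_10 - 0.00001471·V_6 - 0.002564·V_9 = 0
Solving these 10 simultaneous equations (Gaussian elimination) gives:
  V_1 = 9.492 V, V_2 = 9.316 V, V_3 = 9.316 V, V_4 = 9.993 V
  V_5 = 9.492 V, V_6 = 9.289 V, V_7 = 9.287 V, V_8 = 9.822 V
  V_9 = 9.615 V, V_10 = 7.909 V
The requested potential is V_1 = 9.492 V.

Final answer: V_1 = 9.492 V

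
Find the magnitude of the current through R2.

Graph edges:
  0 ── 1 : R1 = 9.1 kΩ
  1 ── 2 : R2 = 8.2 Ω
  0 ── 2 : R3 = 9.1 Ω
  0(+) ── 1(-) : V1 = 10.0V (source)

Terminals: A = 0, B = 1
Nodal analysis, taking node 1 as the 0 V reference.
Source V1 fixes V_0 = 10 V.
KCL at each unknown node (sum of currents leaving = 0; resistances in Ω):
  Node 2: (V_2 - 0)/8.2 + (V_2 - 10)/9.1 = 0
Collecting terms: 0.2318 × V_2 = 1.099  =>  V_2 = 4.74 V
I_R2 = (V_1 - V_2)/R2 = (0 - 4.74)/8.2 = -0.578 A
|I_R2| = 0.578 A

Final answer: |I_R2| = 0.578 A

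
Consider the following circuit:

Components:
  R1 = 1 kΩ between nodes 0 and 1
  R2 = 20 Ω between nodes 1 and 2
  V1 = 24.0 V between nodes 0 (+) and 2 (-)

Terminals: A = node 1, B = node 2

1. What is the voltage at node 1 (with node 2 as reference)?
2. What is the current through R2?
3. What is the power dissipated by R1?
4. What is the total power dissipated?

Nodal analysis, taking node 2 as the 0 V reference.
Source V1 fixes V_0 = 24 V.
KCL at each unknown node (sum of currents leaving = 0; resistances in Ω):
  Node 1: (V_1 - 24)/1000 + (V_1 - 0)/20 = 0
Collecting terms: 0.051 × V_1 = 0.024  =>  V_1 = 0.4706 V
Part 1:
  Read off the nodal solution: V_1 = 0.4706 V
Part 2:
  I_R2 = (V_1 - V_2)/R2 = (0.4706 - 0)/20 = 0.02353 A
  Magnitude: I_R2 = 0.02353 A
Part 3:
  I_R1 = (V_0 - V_1)/R1 = (24 - 0.4706)/1000 = 0.02353 A
  P_R1 = I_R1² × R1 = (0.02353)² × 1000 = 0.5536 W
Part 4:
  Power in each resistor, P = (ΔV)²/R:
    P_R1 = (24 - 0.4706)²/1000 = 0.5536 W
    P_R2 = (0.4706 - 0)²/20 = 0.01107 W
  P_total = P_R1 + P_R2 = 0.5647 W

Final answers:
1. V_1 = 0.4706 V
2. I_R2 = 0.02353 A
3. P_R1 = 0.5536 W
4. P_total = 0.5647 W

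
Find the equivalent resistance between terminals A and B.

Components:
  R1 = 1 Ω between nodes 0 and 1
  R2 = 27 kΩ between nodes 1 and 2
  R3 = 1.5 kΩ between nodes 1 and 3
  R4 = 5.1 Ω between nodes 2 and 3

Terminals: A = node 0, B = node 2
Reduce the network between node 0 (A) and node 2 (B) by series/parallel combination:
  Rs1 = R3 + R4 (series, joined only at node 3) = 1500 + 5.1 = 1505 Ω
  Rp1 = R2 ‖ Rs1 (parallel, both between nodes 1 and 2) = 1/(1/27000 + 1/1505) = 1426 Ω
  Rs2 = R1 + Rp1 (series, joined only at node 1) = 1 + 1426 = 1427 Ω
R_eq = 1.427 kΩ

Final answer: 1.427 kΩ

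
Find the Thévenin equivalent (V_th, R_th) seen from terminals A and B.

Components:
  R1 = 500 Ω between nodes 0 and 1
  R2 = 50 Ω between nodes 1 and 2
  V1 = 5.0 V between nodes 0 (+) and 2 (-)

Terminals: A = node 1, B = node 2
Step 1 — V_th is the open-circuit voltage V_A - V_B (nothing connected across the terminals).
Nodal analysis, taking node 2 as the 0 V reference.
Source V1 fixes V_0 = 5 V.
KCL at each unknown node (sum of currents leaving = 0; resistances in Ω):
  Node 1: (V_1 - 5)/500 + (V_1 - 0)/50 = 0
Collecting terms: 0.022 × V_1 = 0.01  =>  V_1 = 0.4545 V
V_th = V_1 - V_2 = 0.4545 - 0 = 0.4545 V
Step 2 — R_th: zero the source — replace V1 by a short circuit (node 2 merges into node 0) — and find the resistance seen between A (node 1) and B (node 0).
Reduce the network between node 1 (A) and node 0 (B) by series/parallel combination:
  Rp1 = R1 ‖ R2 (parallel, both between nodes 0 and 1) = 1/(1/500 + 1/50) = 45.45 Ω
R_th = 45.45 Ω

Final answer: V_th = 0.4545 V, R_th = 45.45 Ω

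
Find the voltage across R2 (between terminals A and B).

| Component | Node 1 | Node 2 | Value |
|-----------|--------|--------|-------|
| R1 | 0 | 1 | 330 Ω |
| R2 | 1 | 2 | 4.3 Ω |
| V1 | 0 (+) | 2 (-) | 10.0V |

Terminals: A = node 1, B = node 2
R1 and R2 are in series across V1 (node 0 → node 1 → node 2), and the output A–B is taken across R2, so this is a voltage divider.
Series current: I = V1/(R1 + R2) = 10/(330 + 4.3) = 10/334.3 = 0.02991 A
V_R2 = I × R2 = V1 × R2/(R1 + R2) = 10 × 4.3/334.3 = 0.1286 V

Final answer: 0.1286 V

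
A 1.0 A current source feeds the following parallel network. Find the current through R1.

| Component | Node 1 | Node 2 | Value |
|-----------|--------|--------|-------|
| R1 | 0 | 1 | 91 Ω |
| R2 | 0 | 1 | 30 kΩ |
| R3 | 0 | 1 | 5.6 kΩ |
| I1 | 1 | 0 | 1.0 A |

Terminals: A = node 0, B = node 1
All resistors sit directly between nodes 0 and 1, so they are in parallel and share one voltage V; the full source current 1 A splits among them.
1/R_par = 1/91 + 1/30000 + 1/5600 = 0.0112 S  =>  R_par = 89.28 Ω
V = I × R_par = 1 × 89.28 = 89.28 V
I_R1 = V/R1 = 89.28/91 = 0.9811 A

Final answer: 0.9811 A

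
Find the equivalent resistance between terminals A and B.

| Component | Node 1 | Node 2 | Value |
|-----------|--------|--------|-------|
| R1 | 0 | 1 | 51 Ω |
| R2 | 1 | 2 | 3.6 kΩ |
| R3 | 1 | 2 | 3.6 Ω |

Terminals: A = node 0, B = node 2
Reduce the network between node 0 (A) and node 2 (B) by series/parallel combination:
  Rp1 = R2 ‖ R3 (parallel, both between nodes 1 and 2) = 1/(1/3600 + 1/3.6) = 3.596 Ω
  Rs1 = R1 + Rp1 (series, joined only at node 1) = 51 + 3.596 = 54.6 Ω
R_eq = 54.6 Ω

Final answer: 54.6 Ω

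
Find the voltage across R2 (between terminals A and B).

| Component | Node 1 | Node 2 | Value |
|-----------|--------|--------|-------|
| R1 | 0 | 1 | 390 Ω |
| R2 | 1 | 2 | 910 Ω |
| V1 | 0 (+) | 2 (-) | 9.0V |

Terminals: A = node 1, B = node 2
R1 and R2 are in series across V1 (node 0 → node 1 → node 2), and the output A–B is taken across R2, so this is a voltage divider.
Series current: I = V1/(R1 + R2) = 9/(390 + 910) = 9/1300 = 0.006923 A
V_R2 = I × R2 = V1 × R2/(R1 + R2) = 9 × 910/1300 = 6.3 V

Final answer: 6.3 V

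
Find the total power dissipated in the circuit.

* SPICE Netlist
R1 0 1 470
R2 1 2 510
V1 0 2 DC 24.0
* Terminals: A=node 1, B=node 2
Nodal analysis, taking node 2 as the 0 V reference.
Source V1 fixes V_0 = 24 V.
KCL at each unknown node (sum of currents leaving = 0; resistances in Ω):
  Node 1: (V_1 - 24)/470 + (V_1 - 0)/510 = 0
Collecting terms: 0.004088 × V_1 = 0.05106  =>  V_1 = 12.49 V
Power in each resistor, P = (ΔV)²/R:
  P_R1 = (24 - 12.49)²/470 = 0.2819 W
  P_R2 = (12.49 - 0)²/510 = 0.3059 W
P_total = P_R1 + P_R2 = 0.5878 W

Final answer: 0.5878 W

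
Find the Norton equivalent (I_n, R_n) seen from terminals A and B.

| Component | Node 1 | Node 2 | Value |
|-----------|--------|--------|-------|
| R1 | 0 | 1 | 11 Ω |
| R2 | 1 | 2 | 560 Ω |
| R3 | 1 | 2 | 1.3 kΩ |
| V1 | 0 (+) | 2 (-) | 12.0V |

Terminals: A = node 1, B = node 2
Find the Thévenin equivalent first; then I_n = V_th/R_th and R_n = R_th.
Step 1 — V_th is the open-circuit voltage V_A - V_B (nothing connected across the terminals).
Nodal analysis, taking node 2 as the 0 V reference.
Source V1 fixes V_0 = 12 V.
KCL at each unknown node (sum of currents leaving = 0; resistances in Ω):
  Node 1: (V_1 - 12)/11 + (V_1 - 0)/560 + (V_1 - 0)/1300 = 0
Collecting terms: 0.09346 × V_1 = 1.091  =>  V_1 = 11.67 V
V_th = V_1 - V_2 = 11.67 - 0 = 11.67 V
Step 2 — R_th: zero the source — replace V1 by a short circuit (node 2 merges into node 0) — and find the resistance seen between A (node 1) and B (node 0).
Reduce the network between node 1 (A) and node 0 (B) by series/parallel combination:
  Rp1 = R1 ‖ R2 ‖ R3 (parallel, all between nodes 0 and 1) = 1/(1/11 + 1/560 + 1/1300) = 10.7 Ω
R_th = 10.7 Ω
I_n = V_th/R_th = 11.67/10.7 = 1.091 A, and R_n = R_th = 10.7 Ω

Final answer: I_n = 1.091 A, R_n = 10.7 Ω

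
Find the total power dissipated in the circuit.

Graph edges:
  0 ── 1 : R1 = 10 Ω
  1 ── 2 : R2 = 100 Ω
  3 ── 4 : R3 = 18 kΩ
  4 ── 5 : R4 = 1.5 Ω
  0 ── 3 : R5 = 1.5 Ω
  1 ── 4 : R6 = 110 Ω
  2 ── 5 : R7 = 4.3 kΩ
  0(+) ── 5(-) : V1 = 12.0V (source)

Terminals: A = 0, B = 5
Nodal analysis, taking node 5 as the 0 V reference.
Source V1 fixes V_0 = 12 V.
KCL at each unknown node (sum of currents leaving = 0; resistances in Ω):
  Node 1: (V_1 - 12)/10 + (V_1 - V_2)/100 + (V_1 - V_4)/110 = 0
  Node 2: (V_2 - V_1)/100 + (V_2 - 0)/4300 = 0
  Node 3: (V_3 - V_4)/18000 + (V_3 - 12)/1.5 = 0
  Node 4: (V_4 - V_3)/18000 + (V_4 - 0)/1.5 + (V_4 - V_1)/110 = 0
Collecting terms (coefficients in siemens):
  0.1191·V_1 - 0.01·V_2 - 0.009091·V_4 = 1.2
  0.01023·V_2 - 0.01·V_1 = 0
  0.6667·V_3 - 0.00005556·V_4 = 8
  0.6758·V_4 - 0.009091·V_1 - 0.00005556·V_3 = 0
Solving these 4 simultaneous equations (Gaussian elimination) gives:
  V_1 = 10.99 V, V_2 = 10.74 V, V_3 = 12 V, V_4 = 0.1488 V
Power in each resistor, P = (ΔV)²/R:
  P_R1 = (12 - 10.99)²/10 = 0.1021 W
  P_R2 = (10.99 - 10.74)²/100 = 0.0006238 W
  P_R3 = (12 - 0.1488)²/18000 = 0.007802 W
  P_R4 = (0.1488 - 0)²/1.5 = 0.01476 W
  P_R5 = (12 - 12)²/1.5 = 0.0000006501 W
  P_R6 = (10.99 - 0.1488)²/110 = 1.068 W
  P_R7 = (10.74 - 0)²/4300 = 0.02682 W
P_total = P_R1 + P_R2 + P_R3 + P_R4 + P_R5 + P_R6 + P_R7 = 1.22 W

Final answer: 1.22 W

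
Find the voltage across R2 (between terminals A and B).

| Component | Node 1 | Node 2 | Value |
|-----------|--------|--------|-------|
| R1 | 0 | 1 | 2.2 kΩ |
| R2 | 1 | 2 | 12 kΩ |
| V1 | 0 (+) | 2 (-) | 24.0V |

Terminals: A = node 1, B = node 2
R1 and R2 are in series across V1 (node 0 → node 1 → node 2), and the output A–B is taken across R2, so this is a voltage divider.
Series current: I = V1/(R1 + R2) = 24/(2200 + 12000) = 24/14200 = 0.00169 A
V_R2 = I × R2 = V1 × R2/(R1 + R2) = 24 × 12000/14200 = 20.28 V

Final answer: 20.28 V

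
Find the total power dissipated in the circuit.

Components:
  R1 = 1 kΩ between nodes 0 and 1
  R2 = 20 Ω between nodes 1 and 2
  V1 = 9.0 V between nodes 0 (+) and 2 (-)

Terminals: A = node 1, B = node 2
Nodal analysis, taking node 2 as the 0 V reference.
Source V1 fixes V_0 = 9 V.
KCL at each unknown node (sum of currents leaving = 0; resistances in Ω):
  Node 1: (V_1 - 9)/1000 + (V_1 - 0)/20 = 0
Collecting terms: 0.051 × V_1 = 0.009  =>  V_1 = 0.1765 V
Power in each resistor, P = (ΔV)²/R:
  P_R1 = (9 - 0.1765)²/1000 = 0.07785 W
  P_R2 = (0.1765 - 0)²/20 = 0.001557 W
P_total = P_R1 + P_R2 = 0.07941 W

Final answer: 0.07941 W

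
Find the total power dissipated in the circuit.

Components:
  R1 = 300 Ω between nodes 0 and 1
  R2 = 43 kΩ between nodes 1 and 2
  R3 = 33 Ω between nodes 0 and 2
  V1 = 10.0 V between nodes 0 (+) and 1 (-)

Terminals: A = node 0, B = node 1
Nodal analysis, taking node 1 as the 0 V reference.
Source V1 fixes V_0 = 10 V.
KCL at each unknown node (sum of currents leaving = 0; resistances in Ω):
  Node 2: (V_2 - 0)/43000 + (V_2 - 10)/33 = 0
Collecting terms: 0.03033 × V_2 = 0.303  =>  V_2 = 9.992 V
Power in each resistor, P = (ΔV)²/R:
  P_R1 = (10 - 0)²/300 = 0.3333 W
  P_R2 = (0 - 9.992)²/43000 = 0.002322 W
  P_R3 = (10 - 9.992)²/33 = 0.000001782 W
P_total = P_R1 + P_R2 + P_R3 = 0.3357 W

Final answer: 0.3357 W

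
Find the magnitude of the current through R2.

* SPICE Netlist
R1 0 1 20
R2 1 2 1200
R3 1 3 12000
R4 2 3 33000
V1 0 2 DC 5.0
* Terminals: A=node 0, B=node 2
Nodal analysis, taking node 2 as the 0 V reference.
Source V1 fixes V_0 = 5 V.
KCL at each unknown node (sum of currents leaving = 0; resistances in Ω):
  Node 1: (V_1 - 5)/20 + (V_1 - 0)/1200 + (V_1 - V_3)/12000 = 0
  Node 3: (V_3 - V_1)/12000 + (V_3 - 0)/33000 = 0
Collecting terms (coefficients in siemens):
  0.05092·V_1 - 0.00008333·V_3 = 0.25
  0.0001136·V_3 - 0.00008333·V_1 = 0
Determinant D = (0.05092)(0.0001136) - (-0.00008333)(-0.00008333) = 0.000005779
V_1 = [(0.25)(0.0001136) - (-0.00008333)(0)]/D = 4.916 V
V_3 = [(0.05092)(0) - (0.25)(-0.00008333)]/D = 3.605 V
I_R2 = (V_1 - V_2)/R2 = (4.916 - 0)/1200 = 0.004097 A
|I_R2| = 0.004097 A

Final answer: |I_R2| = 0.004097 A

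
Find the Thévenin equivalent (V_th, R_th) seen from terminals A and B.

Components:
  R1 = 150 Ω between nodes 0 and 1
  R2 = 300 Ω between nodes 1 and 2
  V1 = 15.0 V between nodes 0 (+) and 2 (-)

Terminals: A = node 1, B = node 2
Step 1 — V_th is the open-circuit voltage V_A - V_B (nothing connected across the terminals).
Nodal analysis, taking node 2 as the 0 V reference.
Source V1 fixes V_0 = 15 V.
KCL at each unknown node (sum of currents leaving = 0; resistances in Ω):
  Node 1: (V_1 - 15)/150 + (V_1 - 0)/300 = 0
Collecting terms: 0.01 × V_1 = 0.1  =>  V_1 = 10 V
V_th = V_1 - V_2 = 10 - 0 = 10 V
Step 2 — R_th: zero the source — replace V1 by a short circuit (node 2 merges into node 0) — and find the resistance seen between A (node 1) and B (node 0).
Reduce the network between node 1 (A) and node 0 (B) by series/parallel combination:
  Rp1 = R1 ‖ R2 (parallel, both between nodes 0 and 1) = 1/(1/150 + 1/300) = 100 Ω
R_th = 100 Ω

Final answer: V_th = 10 V, R_th = 100 Ω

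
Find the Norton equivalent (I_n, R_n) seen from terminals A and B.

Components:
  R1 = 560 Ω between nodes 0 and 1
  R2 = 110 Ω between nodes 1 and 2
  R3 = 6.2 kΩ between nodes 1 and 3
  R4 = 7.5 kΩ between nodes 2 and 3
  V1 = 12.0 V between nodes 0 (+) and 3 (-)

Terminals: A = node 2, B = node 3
Find the Thévenin equivalent first; then I_n = V_th/R_th and R_n = R_th.
Step 1 — V_th is the open-circuit voltage V_A - V_B (nothing connected across the terminals).
Nodal analysis, taking node 3 as the 0 V reference.
Source V1 fixes V_0 = 12 V.
KCL at each unknown node (sum of currents leaving = 0; resistances in Ω):
  Node 1: (V_1 - 12)/560 + (V_1 - V_2)/110 + (V_1 - 0)/6200 = 0
  Node 2: (V_2 - V_1)/110 + (V_2 - 0)/7500 = 0
Collecting terms (coefficients in siemens):
  0.01104·V_1 - 0.009091·V_2 = 0.02143
  0.009224·V_2 - 0.009091·V_1 = 0
Determinant D = (0.01104)(0.009224) - (-0.009091)(-0.009091) = 0.00001917
V_1 = [(0.02143)(0.009224) - (-0.009091)(0)]/D = 10.31 V
V_2 = [(0.01104)(0) - (0.02143)(-0.009091)]/D = 10.16 V
V_th = V_2 - V_3 = 10.16 - 0 = 10.16 V
Step 2 — R_th: zero the source — replace V1 by a short circuit (node 3 merges into node 0) — and find the resistance seen between A (node 2) and B (node 0).
Reduce the network between node 2 (A) and node 0 (B) by series/parallel combination:
  Rp1 = R1 ‖ R3 (parallel, both between nodes 0 and 1) = 1/(1/560 + 1/6200) = 513.6 Ω
  Rs1 = R2 + Rp1 (series, joined only at node 1) = 110 + 513.6 = 623.6 Ω
  Rp2 = R4 ‖ Rs1 (parallel, both between nodes 0 and 2) = 1/(1/7500 + 1/623.6) = 575.7 Ω
R_th = 575.7 Ω
I_n = V_th/R_th = 10.16/575.7 = 0.01765 A, and R_n = R_th = 575.7 Ω

Final answer: I_n = 0.01765 A, R_n = 575.7 Ω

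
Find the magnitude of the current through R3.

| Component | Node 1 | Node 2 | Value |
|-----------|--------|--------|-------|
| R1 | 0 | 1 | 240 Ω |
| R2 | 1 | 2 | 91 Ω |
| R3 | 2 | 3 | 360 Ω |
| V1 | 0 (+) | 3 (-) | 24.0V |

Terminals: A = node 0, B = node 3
Nodal analysis, taking node 3 as the 0 V reference.
Source V1 fixes V_0 = 24 V.
KCL at each unknown node (sum of currents leaving = 0; resistances in Ω):
  Node 1: (V_1 - 24)/240 + (V_1 - V_2)/91 = 0
  Node 2: (V_2 - V_1)/91 + (V_2 - 0)/360 = 0
Collecting terms (coefficients in siemens):
  0.01516·V_1 - 0.01099·V_2 = 0.1
  0.01377·V_2 - 0.01099·V_1 = 0
Determinant D = (0.01516)(0.01377) - (-0.01099)(-0.01099) = 0.00008789
V_1 = [(0.1)(0.01377) - (-0.01099)(0)]/D = 15.66 V
V_2 = [(0.01516)(0) - (0.1)(-0.01099)]/D = 12.5 V
I_R3 = (V_2 - V_3)/R3 = (12.5 - 0)/360 = 0.03473 A
|I_R3| = 0.03473 A

Final answer: |I_R3| = 0.03473 A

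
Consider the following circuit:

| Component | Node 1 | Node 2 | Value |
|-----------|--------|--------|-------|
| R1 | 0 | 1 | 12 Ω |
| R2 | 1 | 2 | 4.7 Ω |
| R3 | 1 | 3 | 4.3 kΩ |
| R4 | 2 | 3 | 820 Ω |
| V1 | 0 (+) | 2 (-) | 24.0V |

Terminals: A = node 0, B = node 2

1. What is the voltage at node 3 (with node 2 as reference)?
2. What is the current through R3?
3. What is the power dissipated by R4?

Nodal analysis, taking node 2 as the 0 V reference.
Source V1 fixes V_0 = 24 V.
KCL at each unknown node (sum of currents leaving = 0; resistances in Ω):
  Node 1: (V_1 - 24)/12 + (V_1 - 0)/4.7 + (V_1 - V_3)/4300 = 0
  Node 3: (V_3 - V_1)/4300 + (V_3 - 0)/820 = 0
Collecting terms (coefficients in siemens):
  0.2963·V_1 - 0.0002326·V_3 = 2
  0.001452·V_3 - 0.0002326·V_1 = 0
Determinant D = (0.2963)(0.001452) - (-0.0002326)(-0.0002326) = 0.0004302
V_1 = [(2)(0.001452) - (-0.0002326)(0)]/D = 6.75 V
V_3 = [(0.2963)(0) - (2)(-0.0002326)]/D = 1.081 V
Part 1:
  Read off the nodal solution: V_3 = 1.081 V
Part 2:
  I_R3 = (V_1 - V_3)/R3 = (6.75 - 1.081)/4300 = 0.001318 A
  Magnitude: I_R3 = 0.001318 A
Part 3:
  I_R4 = (V_2 - V_3)/R4 = (0 - 1.081)/820 = -0.001318 A
  P_R4 = I_R4² × R4 = (-0.001318)² × 820 = 0.001425 W

Final answers:
1. V_3 = 1.081 V
2. I_R3 = 0.001318 A
3. P_R4 = 0.001425 W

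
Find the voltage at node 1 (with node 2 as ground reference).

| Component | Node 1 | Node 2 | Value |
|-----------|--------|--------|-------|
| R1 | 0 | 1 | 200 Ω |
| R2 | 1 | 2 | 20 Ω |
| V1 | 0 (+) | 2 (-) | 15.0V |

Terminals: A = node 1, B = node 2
Nodal analysis, taking node 2 as the 0 V reference.
Source V1 fixes V_0 = 15 V.
KCL at each unknown node (sum of currents leaving = 0; resistances in Ω):
  Node 1: (V_1 - 15)/200 + (V_1 - 0)/20 = 0
Collecting terms: 0.055 × V_1 = 0.075  =>  V_1 = 1.364 V
The requested potential is V_1 = 1.364 V.

Final answer: V_1 = 1.364 V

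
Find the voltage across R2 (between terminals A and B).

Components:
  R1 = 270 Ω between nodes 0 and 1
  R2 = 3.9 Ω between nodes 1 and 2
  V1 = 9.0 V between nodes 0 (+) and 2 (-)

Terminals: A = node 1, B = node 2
R1 and R2 are in series across V1 (node 0 → node 1 → node 2), and the output A–B is taken across R2, so this is a voltage divider.
Series current: I = V1/(R1 + R2) = 9/(270 + 3.9) = 9/273.9 = 0.03286 A
V_R2 = I × R2 = V1 × R2/(R1 + R2) = 9 × 3.9/273.9 = 0.1281 V

Final answer: 0.1281 V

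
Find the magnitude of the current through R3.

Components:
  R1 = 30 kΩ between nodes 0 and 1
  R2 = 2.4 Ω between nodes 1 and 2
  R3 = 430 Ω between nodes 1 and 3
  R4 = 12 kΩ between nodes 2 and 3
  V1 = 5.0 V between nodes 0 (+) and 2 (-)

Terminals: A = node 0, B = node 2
Nodal analysis, taking node 2 as the 0 V reference.
Source V1 fixes V_0 = 5 V.
KCL at each unknown node (sum of currents leaving = 0; resistances in Ω):
  Node 1: (V_1 - 5)/30000 + (V_1 - 0)/2.4 + (V_1 - V_3)/430 = 0
  Node 3: (V_3 - V_1)/430 + (V_3 - 0)/12000 = 0
Collecting terms (coefficients in siemens):
  0.419·V_1 - 0.002326·V_3 = 0.0001667
  0.002409·V_3 - 0.002326·V_1 = 0
Determinant D = (0.419)(0.002409) - (-0.002326)(-0.002326) = 0.001004
V_1 = [(0.0001667)(0.002409) - (-0.002326)(0)]/D = 0.0003999 V
V_3 = [(0.419)(0) - (0.0001667)(-0.002326)]/D = 0.0003861 V
I_R3 = (V_1 - V_3)/R3 = (0.0003999 - 0.0003861)/430 = 0.00000003217 A
|I_R3| = 0.00000003217 A

Final answer: |I_R3| = 3.217e-08 A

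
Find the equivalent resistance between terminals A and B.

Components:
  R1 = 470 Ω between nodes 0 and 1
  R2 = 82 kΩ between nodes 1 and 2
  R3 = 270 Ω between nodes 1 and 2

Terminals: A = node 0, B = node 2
Reduce the network between node 0 (A) and node 2 (B) by series/parallel combination:
  Rp1 = R2 ‖ R3 (parallel, both between nodes 1 and 2) = 1/(1/82000 + 1/270) = 269.1 Ω
  Rs1 = R1 + Rp1 (series, joined only at node 1) = 470 + 269.1 = 739.1 Ω
R_eq = 739.1 Ω

Final answer: 739.1 Ω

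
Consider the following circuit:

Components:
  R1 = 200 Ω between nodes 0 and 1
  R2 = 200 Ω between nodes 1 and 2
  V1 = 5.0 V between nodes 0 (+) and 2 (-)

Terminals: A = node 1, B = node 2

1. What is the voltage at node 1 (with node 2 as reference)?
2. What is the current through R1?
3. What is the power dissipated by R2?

Nodal analysis, taking node 2 as the 0 V reference.
Source V1 fixes V_0 = 5 V.
KCL at each unknown node (sum of currents leaving = 0; resistances in Ω):
  Node 1: (V_1 - 5)/200 + (V_1 - 0)/200 = 0
Collecting terms: 0.01 × V_1 = 0.025  =>  V_1 = 2.5 V
Part 1:
  Read off the nodal solution: V_1 = 2.5 V
Part 2:
  I_R1 = (V_0 - V_1)/R1 = (5 - 2.5)/200 = 0.0125 A
  Magnitude: I_R1 = 0.0125 A
Part 3:
  I_R2 = (V_1 - V_2)/R2 = (2.5 - 0)/200 = 0.0125 A
  P_R2 = I_R2² × R2 = (0.0125)² × 200 = 0.03125 W

Final answers:
1. V_1 = 2.5 V
2. I_R1 = 0.0125 A
3. P_R2 = 0.03125 W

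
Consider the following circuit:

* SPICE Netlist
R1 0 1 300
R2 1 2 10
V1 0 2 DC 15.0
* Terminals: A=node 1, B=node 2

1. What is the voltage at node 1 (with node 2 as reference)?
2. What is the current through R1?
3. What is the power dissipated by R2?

Nodal analysis, taking node 2 as the 0 V reference.
Source V1 fixes V_0 = 15 V.
KCL at each unknown node (sum of currents leaving = 0; resistances in Ω):
  Node 1: (V_1 - 15)/300 + (V_1 - 0)/10 = 0
Collecting terms: 0.1033 × V_1 = 0.05  =>  V_1 = 0.4839 V
Part 1:
  Read off the nodal solution: V_1 = 0.4839 V
Part 2:
  I_R1 = (V_0 - V_1)/R1 = (15 - 0.4839)/300 = 0.04839 A
  Magnitude: I_R1 = 0.04839 A
Part 3:
  I_R2 = (V_1 - V_2)/R2 = (0.4839 - 0)/10 = 0.04839 A
  P_R2 = I_R2² × R2 = (0.04839)² × 10 = 0.02341 W

Final answers:
1. V_1 = 0.4839 V
2. I_R1 = 0.04839 A
3. P_R2 = 0.02341 W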